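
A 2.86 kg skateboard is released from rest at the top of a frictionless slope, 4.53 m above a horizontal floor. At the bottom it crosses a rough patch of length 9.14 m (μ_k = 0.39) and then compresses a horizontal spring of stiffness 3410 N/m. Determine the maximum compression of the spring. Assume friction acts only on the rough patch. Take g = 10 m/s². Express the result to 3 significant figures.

x = 0.127 m

Initial energy: E₁ = mgh = (2.86)(10)(4.53) = 129.56 J
Friction removes W_f = μ_k mg d = (0.39)(2.86)(10)(9.14) = 101.9 J
Energy reaching the spring: E = 129.56 − 101.9 = 27.610 J
At max compression ½kx² = E ⇒ x = √(2E/k) = √(2 × 27.610/3410) = 0.1273 m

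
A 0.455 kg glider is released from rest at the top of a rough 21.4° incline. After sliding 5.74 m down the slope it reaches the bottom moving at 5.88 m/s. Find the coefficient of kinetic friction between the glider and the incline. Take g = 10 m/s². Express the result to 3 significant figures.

μ_k = 0.0684

Energy balance down the incline: mg L sinθ − ½mv² = μ_k (mg cosθ) L
mgL sinθ = 9.5295 J; ½mv² = 7.8657 J
W_f = 9.5295 − 7.8657 = 1.664 J
μ_k = W_f/(mg cosθ · L) = 1.664/(4.236 × 5.74) = 0.06842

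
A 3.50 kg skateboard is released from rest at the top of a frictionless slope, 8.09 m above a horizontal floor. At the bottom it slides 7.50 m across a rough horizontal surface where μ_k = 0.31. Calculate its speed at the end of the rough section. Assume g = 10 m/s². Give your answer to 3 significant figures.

v = 10.7 m/s

Applying the work–energy principle:
mgh = ½mv² + μ_k m g d
W_f = μ_k mg d = (0.31)(3.50)(10)(7.50) = 81.38 J
½mv² = mgh − W_f = 283.15 − 81.38 = 201.77 J
v = √(2 × 201.77/3.50) = 10.74 m/s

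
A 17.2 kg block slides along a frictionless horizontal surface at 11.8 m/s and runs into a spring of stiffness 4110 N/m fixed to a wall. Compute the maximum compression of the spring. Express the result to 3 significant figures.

x = 0.763 m

Conservation of energy between contact and max compression: ½mv² = ½kx²
x = v√(m/k) = 11.8 × √(17.2/4110) = 0.7634 m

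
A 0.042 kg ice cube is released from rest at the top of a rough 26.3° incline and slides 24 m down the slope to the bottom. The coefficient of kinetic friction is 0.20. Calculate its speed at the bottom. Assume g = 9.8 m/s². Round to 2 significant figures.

Energy: mgh = ½mv² + W_f, with h = L sinθ and W_f = μ_k (mg cosθ) L
mgh = mgL sinθ = (0.042)(9.8)(24)sin26.3° = 4.3768 J
W_f = μ_k mg cosθ · L = (0.20)(0.042)(9.8)cos26.3°·24 = 1.771 J
½mv² = 4.3768 − 1.771 = 2.6057 J
v = √(2 × 2.6057/0.042) = 11.14 m/s

v = 11 m/s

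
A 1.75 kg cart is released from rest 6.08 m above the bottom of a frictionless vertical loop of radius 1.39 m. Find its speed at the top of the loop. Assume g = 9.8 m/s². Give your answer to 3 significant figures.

v = 8.04 m/s

Energy conservation: mgh = ½mv_top² + mg(2r)
v_top² = 2g(h − 2r) = 2(9.8)(6.08 − 2.780) = 64.68
v_top = 8.042 m/s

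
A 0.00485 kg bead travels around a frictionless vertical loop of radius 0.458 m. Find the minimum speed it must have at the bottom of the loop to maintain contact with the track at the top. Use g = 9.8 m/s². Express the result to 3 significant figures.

v = 4.74 m/s

At the top: mg = mv_top²/r ⇒ v_top² = gr = 4.488 m²/s²
Energy from bottom to top (height 2r): ½mv_bot² = ½mv_top² + mg(2r)
v_bot² = gr + 4gr = 5gr = 22.44
v_bot = √(5gr) = 4.737 m/s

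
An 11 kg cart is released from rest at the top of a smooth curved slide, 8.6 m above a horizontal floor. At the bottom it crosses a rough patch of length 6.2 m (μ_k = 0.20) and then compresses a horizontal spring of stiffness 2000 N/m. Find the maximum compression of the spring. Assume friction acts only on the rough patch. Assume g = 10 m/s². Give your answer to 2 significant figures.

x = 0.90 m

Initial energy: E₁ = mgh = (11)(10)(8.6) = 946.00 J
Friction removes W_f = μ_k mg d = (0.20)(11)(10)(6.2) = 136.4 J
Energy reaching the spring: E = 946.00 − 136.4 = 809.60 J
At max compression ½kx² = E ⇒ x = √(2E/k) = √(2 × 809.60/2000) = 0.8998 m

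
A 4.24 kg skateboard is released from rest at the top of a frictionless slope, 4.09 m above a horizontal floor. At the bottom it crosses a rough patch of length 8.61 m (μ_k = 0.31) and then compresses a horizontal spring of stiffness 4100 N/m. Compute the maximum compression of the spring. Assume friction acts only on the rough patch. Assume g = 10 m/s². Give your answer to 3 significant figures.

x = 0.171 m

Initial energy: E₁ = mgh = (4.24)(10)(4.09) = 173.42 J
Friction removes W_f = μ_k mg d = (0.31)(4.24)(10)(8.61) = 113.2 J
Energy reaching the spring: E = 173.42 − 113.2 = 60.246 J
At max compression ½kx² = E ⇒ x = √(2E/k) = √(2 × 60.246/4100) = 0.1714 m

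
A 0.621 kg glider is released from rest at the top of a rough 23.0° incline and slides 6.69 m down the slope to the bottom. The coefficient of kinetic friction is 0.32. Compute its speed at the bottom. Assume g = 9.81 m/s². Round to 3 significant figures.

v = 3.55 m/s

Taking the bottom as reference, mgh = ½mv² + μ_k N L with h = L sinθ, N = mg cosθ:
mgh = mgL sinθ = (0.621)(9.81)(6.69)sin23.0° = 15.924 J
W_f = μ_k mg cosθ · L = (0.32)(0.621)(9.81)cos23.0°·6.69 = 12.01 J
½mv² = 15.924 − 12.01 = 3.9194 J
v = √(2 × 3.9194/0.621) = 3.553 m/s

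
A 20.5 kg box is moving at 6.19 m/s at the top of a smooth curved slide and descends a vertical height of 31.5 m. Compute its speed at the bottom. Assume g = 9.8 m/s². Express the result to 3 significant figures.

v = 25.6 m/s

Mechanical energy is conserved (no friction): ½mv₀² + mgh = ½mv²
v² = v₀² + 2gh = (6.19)² + 2(9.8)(31.5) = 655.72
v = √655.72 = 25.61 m/s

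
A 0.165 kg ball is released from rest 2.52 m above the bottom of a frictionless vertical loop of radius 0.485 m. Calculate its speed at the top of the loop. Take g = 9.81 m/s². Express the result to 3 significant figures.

v = 5.51 m/s

Energy conservation: mgh = ½mv_top² + mg(2r)
v_top² = 2g(h − 2r) = 2(9.81)(2.52 − 0.9700) = 30.41
v_top = 5.515 m/s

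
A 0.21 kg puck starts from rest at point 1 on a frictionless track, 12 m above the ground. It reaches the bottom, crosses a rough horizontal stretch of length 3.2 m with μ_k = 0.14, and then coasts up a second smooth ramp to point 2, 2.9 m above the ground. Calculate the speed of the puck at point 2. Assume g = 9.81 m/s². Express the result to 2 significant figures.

v = 13 m/s

Energy at 1: mgh₁ = (0.21)(9.81)(12) = 24.721 J
Friction loss: W_f = μ_k mg d = 0.9229 J
At 2: ½mv² + mgh₂ = mgh₁ − W_f
½mv² = 24.721 − 0.9229 − 5.9743 = 17.824 J
v = √(2 × 17.824/0.21) = 13.03 m/s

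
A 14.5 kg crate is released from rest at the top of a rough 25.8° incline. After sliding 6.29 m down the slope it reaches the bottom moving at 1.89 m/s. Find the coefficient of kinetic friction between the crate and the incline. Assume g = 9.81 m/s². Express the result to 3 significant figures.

The energy dissipated by friction is the PE lost minus the KE gained:
mgL sinθ = 389.41 J; ½mv² = 25.898 J
W_f = 389.41 − 25.898 = 363.5 J
μ_k = W_f/(mg cosθ · L) = 363.5/(128.1 × 6.29) = 0.4513

μ_k = 0.451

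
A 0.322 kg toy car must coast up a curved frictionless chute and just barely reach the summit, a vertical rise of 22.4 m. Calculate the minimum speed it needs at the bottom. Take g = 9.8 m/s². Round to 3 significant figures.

v = 21.0 m/s

At the top it is momentarily at rest, so all KE converts to PE: ½mv² = mgh
v = √(2gh) = √(2 × 9.8 × 22.4) = 20.95 m/s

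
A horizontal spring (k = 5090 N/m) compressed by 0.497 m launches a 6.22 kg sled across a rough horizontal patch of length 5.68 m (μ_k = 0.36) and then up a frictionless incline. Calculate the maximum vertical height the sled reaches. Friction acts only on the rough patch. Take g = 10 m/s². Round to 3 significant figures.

h = 8.06 m

Spring energy: E₀ = ½kx² = ½(5090)(0.497)² = 628.64 J
Friction: W_f = μ_k mg d = (0.36)(6.22)(10)(5.68) = 127.2 J
Energy at base of ramp: E = 628.64 − 127.2 = 501.45 J
At max height all remaining energy is PE: mgh = E ⇒ h = E/(mg) = 501.45/(6.22 × 10) = 8.062 m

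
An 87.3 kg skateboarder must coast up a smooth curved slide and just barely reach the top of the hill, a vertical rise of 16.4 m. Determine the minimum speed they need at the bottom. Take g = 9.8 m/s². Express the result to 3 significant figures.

v = 17.9 m/s

At the top they are momentarily at rest, so all KE converts to PE: ½mv² = mgh
v = √(2gh) = √(2 × 9.8 × 16.4) = 17.93 m/s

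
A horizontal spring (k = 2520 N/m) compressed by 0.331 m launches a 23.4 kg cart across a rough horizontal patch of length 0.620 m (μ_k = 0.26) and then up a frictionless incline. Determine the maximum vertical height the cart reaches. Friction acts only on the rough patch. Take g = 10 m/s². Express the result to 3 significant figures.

h = 0.429 m

Spring energy: E₀ = ½kx² = ½(2520)(0.331)² = 138.05 J
Friction: W_f = μ_k mg d = (0.26)(23.4)(10)(0.620) = 37.72 J
Energy at base of ramp: E = 138.05 − 37.72 = 100.33 J
At max height all remaining energy is PE: mgh = E ⇒ h = E/(mg) = 100.33/(23.4 × 10) = 0.4287 m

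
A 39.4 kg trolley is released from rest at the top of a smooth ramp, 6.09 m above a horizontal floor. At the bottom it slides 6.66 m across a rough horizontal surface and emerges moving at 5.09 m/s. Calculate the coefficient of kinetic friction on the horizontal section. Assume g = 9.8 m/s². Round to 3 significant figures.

μ_k = 0.716

Energy at the top = energy at the end + work done against friction:
mgh = ½mv² + μ_k m g d
mgh = 2351.5 J; ½mv² = 510.39 J
W_f = 2351.5 − 510.39 = 1841 J
μ_k = W_f/(mg·d) = 1841/(386.1 × 6.66) = 0.7159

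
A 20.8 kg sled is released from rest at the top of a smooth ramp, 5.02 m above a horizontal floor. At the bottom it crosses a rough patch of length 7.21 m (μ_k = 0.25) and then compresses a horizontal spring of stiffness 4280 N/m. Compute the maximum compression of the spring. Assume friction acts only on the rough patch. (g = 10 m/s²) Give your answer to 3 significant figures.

x = 0.559 m

Initial energy: E₁ = mgh = (20.8)(10)(5.02) = 1044.2 J
Friction removes W_f = μ_k mg d = (0.25)(20.8)(10)(7.21) = 374.9 J
Energy reaching the spring: E = 1044.2 − 374.9 = 669.24 J
At max compression ½kx² = E ⇒ x = √(2E/k) = √(2 × 669.24/4280) = 0.5592 m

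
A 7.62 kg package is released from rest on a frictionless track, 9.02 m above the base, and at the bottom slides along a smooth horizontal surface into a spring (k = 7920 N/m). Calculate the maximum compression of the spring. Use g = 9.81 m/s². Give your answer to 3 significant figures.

At max compression the package is momentarily at rest: mgh = ½kx²
x = √(2mgh/k) = √(2 × 7.62 × 9.81 × 9.02 / 7920) = 0.4126 m

x = 0.413 m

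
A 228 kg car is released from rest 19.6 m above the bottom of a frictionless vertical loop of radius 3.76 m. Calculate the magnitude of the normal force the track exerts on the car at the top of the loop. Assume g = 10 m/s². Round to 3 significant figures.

N = 12400 N

Energy from release to top (height 2r): mgh = ½mv_top² + mg(2r)
v_top² = 2g(h − 2r) = 2(10)(19.6 − 7.520) = 241.60 m²/s²
At the top, both N and weight point toward the centre: N + mg = mv_top²/r
N = m(v_top²/r − g) = 228(241.60/3.76 − 10) = 12370 N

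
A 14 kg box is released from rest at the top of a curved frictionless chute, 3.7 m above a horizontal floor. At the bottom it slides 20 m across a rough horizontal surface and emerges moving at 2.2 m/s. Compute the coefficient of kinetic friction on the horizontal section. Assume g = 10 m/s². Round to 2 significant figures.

μ_k = 0.17

Energy at the top = energy at the end + work done against friction:
mgh = ½mv² + μ_k m g d
mgh = 518.00 J; ½mv² = 33.880 J
W_f = 518.00 − 33.880 = 484.1 J
μ_k = W_f/(mg·d) = 484.1/(140.0 × 20) = 0.1729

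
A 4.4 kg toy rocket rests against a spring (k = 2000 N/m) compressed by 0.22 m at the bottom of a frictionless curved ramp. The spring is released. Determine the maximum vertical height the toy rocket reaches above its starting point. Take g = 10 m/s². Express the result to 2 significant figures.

All spring PE becomes gravitational PE at the highest point: ½kx² = mgh
h = kx²/(2mg) = (2000)(0.22)²/(2 × 4.4 × 10) = 1.100 m

h = 1.1 m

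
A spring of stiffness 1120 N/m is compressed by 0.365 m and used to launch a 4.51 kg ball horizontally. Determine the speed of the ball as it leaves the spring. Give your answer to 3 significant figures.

Conservation of energy: ½kx² = ½mv²
v = x√(k/m) = 0.365 × √(1120/4.51) = 5.752 m/s

v = 5.75 m/s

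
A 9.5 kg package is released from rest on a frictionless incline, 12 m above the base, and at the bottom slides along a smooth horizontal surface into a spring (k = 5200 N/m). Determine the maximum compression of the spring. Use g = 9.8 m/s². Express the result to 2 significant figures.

x = 0.66 m

At max compression the package is momentarily at rest: mgh = ½kx²
x = √(2mgh/k) = √(2 × 9.5 × 9.8 × 12 / 5200) = 0.6555 m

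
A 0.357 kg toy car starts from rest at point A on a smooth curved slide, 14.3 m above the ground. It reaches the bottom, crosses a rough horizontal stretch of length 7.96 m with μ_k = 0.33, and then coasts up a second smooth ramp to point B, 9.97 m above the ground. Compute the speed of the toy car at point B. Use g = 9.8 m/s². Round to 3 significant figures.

v = 5.78 m/s

Energy at A: mgh₁ = (0.357)(9.8)(14.3) = 50.030 J
Friction loss: W_f = μ_k mg d = 9.190 J
At B: ½mv² + mgh₂ = mgh₁ − W_f
½mv² = 50.030 − 9.190 − 34.881 = 5.9588 J
v = √(2 × 5.9588/0.357) = 5.778 m/s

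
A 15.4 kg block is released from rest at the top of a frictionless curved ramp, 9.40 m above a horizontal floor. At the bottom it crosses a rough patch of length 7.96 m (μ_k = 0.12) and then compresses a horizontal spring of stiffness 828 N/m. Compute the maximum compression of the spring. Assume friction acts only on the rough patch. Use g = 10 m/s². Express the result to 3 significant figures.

x = 1.77 m

Initial energy: E₁ = mgh = (15.4)(10)(9.40) = 1447.6 J
Friction removes W_f = μ_k mg d = (0.12)(15.4)(10)(7.96) = 147.1 J
Energy reaching the spring: E = 1447.6 − 147.1 = 1300.5 J
At max compression ½kx² = E ⇒ x = √(2E/k) = √(2 × 1300.5/828) = 1.772 m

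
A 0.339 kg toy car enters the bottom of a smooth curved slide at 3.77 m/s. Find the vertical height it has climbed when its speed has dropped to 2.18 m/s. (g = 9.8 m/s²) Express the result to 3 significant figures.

Conservation of energy: ½mv₁² = ½mv₂² + mgh
h = (v₁² − v₂²)/(2g) = (3.77² − 2.18²)/(2 × 9.8) = 0.4827 m

h = 0.483 m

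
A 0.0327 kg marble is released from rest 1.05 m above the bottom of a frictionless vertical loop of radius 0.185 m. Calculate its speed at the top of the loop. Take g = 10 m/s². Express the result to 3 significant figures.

Energy conservation: mgh = ½mv_top² + mg(2r)
v_top² = 2g(h − 2r) = 2(10)(1.05 − 0.3700) = 13.60
v_top = 3.688 m/s

v = 3.69 m/s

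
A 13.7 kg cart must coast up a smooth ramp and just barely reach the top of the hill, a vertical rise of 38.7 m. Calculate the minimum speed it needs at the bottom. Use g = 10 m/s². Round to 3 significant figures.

At the top it is momentarily at rest, so all KE converts to PE: ½mv² = mgh
v = √(2gh) = √(2 × 10 × 38.7) = 27.82 m/s

v = 27.8 m/s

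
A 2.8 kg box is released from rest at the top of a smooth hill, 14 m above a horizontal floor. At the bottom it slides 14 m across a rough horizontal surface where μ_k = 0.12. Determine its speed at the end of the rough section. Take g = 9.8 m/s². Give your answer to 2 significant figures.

Applying the work–energy principle:
mgh = ½mv² + μ_k m g d
W_f = μ_k mg d = (0.12)(2.8)(9.8)(14) = 46.10 J
½mv² = mgh − W_f = 384.16 − 46.10 = 338.06 J
v = √(2 × 338.06/2.8) = 15.54 m/s

v = 16 m/s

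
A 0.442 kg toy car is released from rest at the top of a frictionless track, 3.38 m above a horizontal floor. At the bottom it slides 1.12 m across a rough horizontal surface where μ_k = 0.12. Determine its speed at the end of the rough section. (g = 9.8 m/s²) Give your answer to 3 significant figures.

Energy at the top = energy at the end + work done against friction:
mgh = ½mv² + μ_k m g d
W_f = μ_k mg d = (0.12)(0.442)(9.8)(1.12) = 0.5822 J
½mv² = mgh − W_f = 14.641 − 0.5822 = 14.059 J
v = √(2 × 14.059/0.442) = 7.976 m/s

v = 7.98 m/s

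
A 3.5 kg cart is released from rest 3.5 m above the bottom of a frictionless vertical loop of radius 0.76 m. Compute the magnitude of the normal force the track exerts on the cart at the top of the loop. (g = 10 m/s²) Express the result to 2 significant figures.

N = 150 N

Energy from release to top (height 2r): mgh = ½mv_top² + mg(2r)
v_top² = 2g(h − 2r) = 2(10)(3.5 − 1.520) = 39.600 m²/s²
At the top, both N and weight point toward the centre: N + mg = mv_top²/r
N = m(v_top²/r − g) = 3.5(39.600/0.76 − 10) = 147.4 N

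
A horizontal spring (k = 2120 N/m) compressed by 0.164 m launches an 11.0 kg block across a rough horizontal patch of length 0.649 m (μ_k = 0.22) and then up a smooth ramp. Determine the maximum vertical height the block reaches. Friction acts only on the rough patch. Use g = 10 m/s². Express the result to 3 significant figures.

h = 0.116 m

Spring energy: E₀ = ½kx² = ½(2120)(0.164)² = 28.510 J
Friction: W_f = μ_k mg d = (0.22)(11.0)(10)(0.649) = 15.71 J
Energy at base of ramp: E = 28.510 − 15.71 = 12.804 J
At max height all remaining energy is PE: mgh = E ⇒ h = E/(mg) = 12.804/(11.0 × 10) = 0.1164 m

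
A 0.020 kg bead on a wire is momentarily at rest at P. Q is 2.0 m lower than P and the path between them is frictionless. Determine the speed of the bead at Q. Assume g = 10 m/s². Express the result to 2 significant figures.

Energy conservation between the two points: mgh = ½mv²
The mass cancels from both sides.
v = √(2gh) = √(2 × 10 × 2.0) = √40.000 = 6.325 m/s

v = 6.3 m/s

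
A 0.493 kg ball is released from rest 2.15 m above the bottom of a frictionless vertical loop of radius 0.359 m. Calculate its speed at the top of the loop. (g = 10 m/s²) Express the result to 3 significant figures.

v = 5.35 m/s

Energy conservation: mgh = ½mv_top² + mg(2r)
v_top² = 2g(h − 2r) = 2(10)(2.15 − 0.7180) = 28.64
v_top = 5.352 m/s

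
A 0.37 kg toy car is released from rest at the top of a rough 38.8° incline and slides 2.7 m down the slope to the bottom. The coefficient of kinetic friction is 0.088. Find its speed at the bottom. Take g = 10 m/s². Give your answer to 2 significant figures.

Work–energy: mg(L sinθ) − μ_k(mg cosθ)L = ½mv²
mgh = mgL sinθ = (0.37)(10)(2.7)sin38.8° = 6.2598 J
W_f = μ_k mg cosθ · L = (0.088)(0.37)(10)cos38.8°·2.7 = 0.6851 J
½mv² = 6.2598 − 0.6851 = 5.5746 J
v = √(2 × 5.5746/0.37) = 5.489 m/s

v = 5.5 m/s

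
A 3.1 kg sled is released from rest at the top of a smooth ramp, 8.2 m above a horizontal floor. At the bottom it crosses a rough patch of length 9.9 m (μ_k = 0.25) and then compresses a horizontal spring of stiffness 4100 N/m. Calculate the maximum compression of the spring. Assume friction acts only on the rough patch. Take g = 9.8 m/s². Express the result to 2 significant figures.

x = 0.29 m

Initial energy: E₁ = mgh = (3.1)(9.8)(8.2) = 249.12 J
Friction removes W_f = μ_k mg d = (0.25)(3.1)(9.8)(9.9) = 75.19 J
Energy reaching the spring: E = 249.12 − 75.19 = 173.93 J
At max compression ½kx² = E ⇒ x = √(2E/k) = √(2 × 173.93/4100) = 0.2913 m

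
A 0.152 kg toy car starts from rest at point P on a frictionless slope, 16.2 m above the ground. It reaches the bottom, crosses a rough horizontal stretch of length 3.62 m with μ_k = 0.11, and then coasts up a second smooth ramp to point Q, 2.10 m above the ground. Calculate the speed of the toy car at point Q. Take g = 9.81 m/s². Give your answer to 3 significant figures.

v = 16.4 m/s

Energy at P: mgh₁ = (0.152)(9.81)(16.2) = 24.156 J
Friction loss: W_f = μ_k mg d = 0.5938 J
At Q: ½mv² + mgh₂ = mgh₁ − W_f
½mv² = 24.156 − 0.5938 − 3.1314 = 20.431 J
v = √(2 × 20.431/0.152) = 16.40 m/s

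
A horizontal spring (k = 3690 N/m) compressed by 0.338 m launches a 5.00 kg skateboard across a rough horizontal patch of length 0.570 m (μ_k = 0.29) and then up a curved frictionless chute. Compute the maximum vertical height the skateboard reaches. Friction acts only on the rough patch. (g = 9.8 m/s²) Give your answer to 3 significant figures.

Spring energy: E₀ = ½kx² = ½(3690)(0.338)² = 210.78 J
Friction: W_f = μ_k mg d = (0.29)(5.00)(9.8)(0.570) = 8.100 J
Energy at base of ramp: E = 210.78 − 8.100 = 202.68 J
At max height all remaining energy is PE: mgh = E ⇒ h = E/(mg) = 202.68/(5.00 × 9.8) = 4.136 m

h = 4.14 m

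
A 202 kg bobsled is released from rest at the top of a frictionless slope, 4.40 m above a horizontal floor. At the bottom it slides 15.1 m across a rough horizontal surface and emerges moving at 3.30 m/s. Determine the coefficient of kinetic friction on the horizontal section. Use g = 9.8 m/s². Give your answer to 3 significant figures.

Energy bookkeeping (friction removes W_f = μ_k N d):
mgh = ½mv² + μ_k m g d
mgh = 8710.2 J; ½mv² = 1099.9 J
W_f = 8710.2 − 1099.9 = 7610 J
μ_k = W_f/(mg·d) = 7610/(1980 × 15.1) = 0.2546

μ_k = 0.255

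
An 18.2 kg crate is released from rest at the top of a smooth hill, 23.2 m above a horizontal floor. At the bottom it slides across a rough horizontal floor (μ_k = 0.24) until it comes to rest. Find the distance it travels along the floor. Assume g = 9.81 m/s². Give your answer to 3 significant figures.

Applying the work–energy principle:
At rest all PE has been dissipated by friction: mgh = μ_k m g d
d = h/μ_k = 23.2/0.24 = 96.67 m

d = 96.7 m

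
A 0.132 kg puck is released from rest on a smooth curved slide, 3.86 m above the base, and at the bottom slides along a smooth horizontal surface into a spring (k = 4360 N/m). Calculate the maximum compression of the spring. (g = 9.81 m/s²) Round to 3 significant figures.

x = 0.0479 m

At max compression the puck is momentarily at rest: mgh = ½kx²
x = √(2mgh/k) = √(2 × 0.132 × 9.81 × 3.86 / 4360) = 0.04788 m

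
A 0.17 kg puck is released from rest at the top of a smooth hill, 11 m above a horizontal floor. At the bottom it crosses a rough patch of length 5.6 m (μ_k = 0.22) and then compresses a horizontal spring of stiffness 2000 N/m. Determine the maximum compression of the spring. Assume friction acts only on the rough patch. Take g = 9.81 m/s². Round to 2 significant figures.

x = 0.13 m

Initial energy: E₁ = mgh = (0.17)(9.81)(11) = 18.345 J
Friction removes W_f = μ_k mg d = (0.22)(0.17)(9.81)(5.6) = 2.055 J
Energy reaching the spring: E = 18.345 − 2.055 = 16.290 J
At max compression ½kx² = E ⇒ x = √(2E/k) = √(2 × 16.290/2000) = 0.1276 m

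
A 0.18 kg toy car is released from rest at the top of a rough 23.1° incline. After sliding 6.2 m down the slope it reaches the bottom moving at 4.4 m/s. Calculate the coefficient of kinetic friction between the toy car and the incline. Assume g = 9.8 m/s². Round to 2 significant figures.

Energy balance down the incline: mg L sinθ − ½mv² = μ_k (mg cosθ) L
mgL sinθ = 4.2909 J; ½mv² = 1.7424 J
W_f = 4.2909 − 1.7424 = 2.549 J
μ_k = W_f/(mg cosθ · L) = 2.549/(1.623 × 6.2) = 0.2533

μ_k = 0.25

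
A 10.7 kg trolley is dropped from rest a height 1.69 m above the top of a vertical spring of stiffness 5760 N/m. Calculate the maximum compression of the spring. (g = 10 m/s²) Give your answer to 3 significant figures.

Take the reference level at the top of the uncompressed spring. At max compression the trolley has fallen H + x and is momentarily at rest:
mg(H + x) = ½kx²
½(5760)x² − (10.7)(10)x − (10.7)(10)(1.69) = 0
2880x² − 107.0x − 180.8 = 0
x = [107.0 + √(11449 + 2.0832e+06)]/(2 × 2880) = 0.2698 m

x = 0.270 m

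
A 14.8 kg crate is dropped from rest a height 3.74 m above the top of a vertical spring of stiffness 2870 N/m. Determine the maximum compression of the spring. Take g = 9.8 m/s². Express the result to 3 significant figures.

x = 0.667 m

Take the reference level at the top of the uncompressed spring. At max compression the crate has fallen H + x and is momentarily at rest:
mg(H + x) = ½kx²
½(2870)x² − (14.8)(9.8)x − (14.8)(9.8)(3.74) = 0
1435x² − 145.0x − 542.4 = 0
x = [145.0 + √(21037 + 3.1137e+06)]/(2 × 1435) = 0.6674 m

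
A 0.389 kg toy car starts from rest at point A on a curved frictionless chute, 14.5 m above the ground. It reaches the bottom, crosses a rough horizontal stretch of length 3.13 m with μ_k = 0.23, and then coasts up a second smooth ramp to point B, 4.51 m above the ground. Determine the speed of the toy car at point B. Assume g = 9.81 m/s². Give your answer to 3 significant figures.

Energy at A: mgh₁ = (0.389)(9.81)(14.5) = 55.333 J
Friction loss: W_f = μ_k mg d = 2.747 J
At B: ½mv² + mgh₂ = mgh₁ − W_f
½mv² = 55.333 − 2.747 − 17.211 = 35.376 J
v = √(2 × 35.376/0.389) = 13.49 m/s

v = 13.5 m/s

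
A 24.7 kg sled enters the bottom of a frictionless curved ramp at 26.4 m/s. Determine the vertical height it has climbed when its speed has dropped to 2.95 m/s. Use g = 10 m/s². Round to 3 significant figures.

h = 34.4 m

Conservation of energy: ½mv₁² = ½mv₂² + mgh
h = (v₁² − v₂²)/(2g) = (26.4² − 2.95²)/(2 × 10) = 34.41 m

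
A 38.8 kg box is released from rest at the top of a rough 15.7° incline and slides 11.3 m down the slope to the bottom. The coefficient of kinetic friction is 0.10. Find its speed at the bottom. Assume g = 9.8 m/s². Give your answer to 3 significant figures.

v = 6.21 m/s

Taking the bottom as reference, mgh = ½mv² + μ_k N L with h = L sinθ, N = mg cosθ:
mgh = mgL sinθ = (38.8)(9.8)(11.3)sin15.7° = 1162.7 J
W_f = μ_k mg cosθ · L = (0.10)(38.8)(9.8)cos15.7°·11.3 = 413.6 J
½mv² = 1162.7 − 413.6 = 749.05 J
v = √(2 × 749.05/38.8) = 6.214 m/s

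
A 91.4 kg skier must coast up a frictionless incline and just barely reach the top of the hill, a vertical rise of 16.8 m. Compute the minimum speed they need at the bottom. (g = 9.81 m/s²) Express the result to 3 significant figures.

At the top they are momentarily at rest, so all KE converts to PE: ½mv² = mgh
v = √(2gh) = √(2 × 9.81 × 16.8) = 18.16 m/s

v = 18.2 m/s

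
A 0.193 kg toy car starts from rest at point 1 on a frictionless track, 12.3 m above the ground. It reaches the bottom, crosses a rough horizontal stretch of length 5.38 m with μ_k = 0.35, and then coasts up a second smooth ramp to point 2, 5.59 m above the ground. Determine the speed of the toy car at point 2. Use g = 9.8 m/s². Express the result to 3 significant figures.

v = 9.73 m/s

Energy at 1: mgh₁ = (0.193)(9.8)(12.3) = 23.264 J
Friction loss: W_f = μ_k mg d = 3.562 J
At 2: ½mv² + mgh₂ = mgh₁ − W_f
½mv² = 23.264 − 3.562 − 10.573 = 9.1298 J
v = √(2 × 9.1298/0.193) = 9.727 m/s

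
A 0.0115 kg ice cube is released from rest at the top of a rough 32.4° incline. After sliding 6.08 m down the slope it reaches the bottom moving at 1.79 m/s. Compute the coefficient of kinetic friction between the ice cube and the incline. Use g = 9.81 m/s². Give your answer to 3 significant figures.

mgh = ½mv² + μ_k (mg cosθ) L, with h = L sinθ
mgL sinθ = 0.36753 J; ½mv² = 0.018424 J
W_f = 0.36753 − 0.018424 = 0.3491 J
μ_k = W_f/(mg cosθ · L) = 0.3491/(0.09525 × 6.08) = 0.6028

μ_k = 0.603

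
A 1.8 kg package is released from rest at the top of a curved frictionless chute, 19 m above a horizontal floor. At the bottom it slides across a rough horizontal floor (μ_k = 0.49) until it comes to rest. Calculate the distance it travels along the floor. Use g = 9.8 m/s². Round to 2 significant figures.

Energy bookkeeping (friction removes W_f = μ_k N d):
At rest all PE has been dissipated by friction: mgh = μ_k m g d
d = h/μ_k = 19/0.49 = 38.78 m

d = 39 m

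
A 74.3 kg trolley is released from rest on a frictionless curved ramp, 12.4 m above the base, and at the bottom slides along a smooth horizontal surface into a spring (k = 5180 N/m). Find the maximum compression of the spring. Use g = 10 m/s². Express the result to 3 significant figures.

x = 1.89 m

Gravitational PE at the top equals spring PE at max compression: mgh = ½kx²
x = √(2mgh/k) = √(2 × 74.3 × 10 × 12.4 / 5180) = 1.886 m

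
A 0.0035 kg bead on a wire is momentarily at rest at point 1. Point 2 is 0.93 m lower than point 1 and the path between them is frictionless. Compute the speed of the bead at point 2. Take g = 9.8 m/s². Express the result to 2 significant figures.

By conservation of mechanical energy, mgh = ½mv²
v = √(2gh) = √(2 × 9.8 × 0.93) = √18.228 = 4.269 m/s

v = 4.3 m/s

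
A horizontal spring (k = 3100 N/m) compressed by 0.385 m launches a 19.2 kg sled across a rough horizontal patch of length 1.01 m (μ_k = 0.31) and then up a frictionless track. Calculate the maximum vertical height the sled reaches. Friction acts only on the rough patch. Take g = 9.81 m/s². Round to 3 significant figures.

Spring energy: E₀ = ½kx² = ½(3100)(0.385)² = 229.75 J
Friction: W_f = μ_k mg d = (0.31)(19.2)(9.81)(1.01) = 58.97 J
Energy at base of ramp: E = 229.75 − 58.97 = 170.78 J
At max height all remaining energy is PE: mgh = E ⇒ h = E/(mg) = 170.78/(19.2 × 9.81) = 0.9067 m

h = 0.907 m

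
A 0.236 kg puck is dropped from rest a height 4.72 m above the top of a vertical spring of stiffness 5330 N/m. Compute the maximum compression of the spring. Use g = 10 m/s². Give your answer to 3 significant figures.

Measuring PE from the top of the relaxed spring, at max compression the puck has dropped H + x with zero KE, so:
mg(H + x) = ½kx²
½(5330)x² − (0.236)(10)x − (0.236)(10)(4.72) = 0
2665x² − 2.360x − 11.14 = 0
x = [2.360 + √(5.570 + 118744)]/(2 × 2665) = 0.06510 m

x = 0.0651 m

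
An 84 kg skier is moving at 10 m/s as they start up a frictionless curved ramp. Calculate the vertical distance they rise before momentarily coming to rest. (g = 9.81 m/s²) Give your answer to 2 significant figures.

Setting KE at the bottom equal to PE gained: ½mv² = mgh
h = v²/(2g) = 10²/(2 × 9.81) = 5.097 m

h = 5.1 m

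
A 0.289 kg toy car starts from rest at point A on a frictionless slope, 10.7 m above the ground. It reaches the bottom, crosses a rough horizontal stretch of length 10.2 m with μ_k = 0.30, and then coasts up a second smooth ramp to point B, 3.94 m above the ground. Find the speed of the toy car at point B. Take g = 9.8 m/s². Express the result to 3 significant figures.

Energy at A: mgh₁ = (0.289)(9.8)(10.7) = 30.305 J
Friction loss: W_f = μ_k mg d = 8.667 J
At B: ½mv² + mgh₂ = mgh₁ − W_f
½mv² = 30.305 − 8.667 − 11.159 = 10.479 J
v = √(2 × 10.479/0.289) = 8.516 m/s

v = 8.52 m/s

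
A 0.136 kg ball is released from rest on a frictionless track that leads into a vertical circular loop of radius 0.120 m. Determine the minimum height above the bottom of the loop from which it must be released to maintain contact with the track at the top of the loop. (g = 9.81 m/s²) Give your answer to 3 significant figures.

h = 0.300 m

At the top, for minimum speed gravity alone supplies the centripetal force: mg = mv_top²/r ⇒ v_top² = gr = 1.177 m²/s²
Energy conservation from release height h to the top (height 2r): mgh = ½mv_top² + mg(2r)
h = v_top²/(2g) + 2r = r/2 + 2r = 5r/2 = 0.3000 m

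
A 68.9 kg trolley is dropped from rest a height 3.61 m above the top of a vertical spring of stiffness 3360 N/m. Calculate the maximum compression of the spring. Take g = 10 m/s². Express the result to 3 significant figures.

Measuring PE from the top of the relaxed spring, at max compression the trolley has dropped H + x with zero KE, so:
mg(H + x) = ½kx²
½(3360)x² − (68.9)(10)x − (68.9)(10)(3.61) = 0
1680x² − 689.0x − 2487 = 0
x = [689.0 + √(474721 + 1.6715e+07)]/(2 × 1680) = 1.439 m

x = 1.44 m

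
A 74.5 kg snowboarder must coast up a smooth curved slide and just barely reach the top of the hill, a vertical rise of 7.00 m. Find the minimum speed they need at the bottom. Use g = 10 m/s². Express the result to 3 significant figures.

At the top they are momentarily at rest, so all KE converts to PE: ½mv² = mgh
v = √(2gh) = √(2 × 10 × 7.00) = 11.83 m/s

v = 11.8 m/s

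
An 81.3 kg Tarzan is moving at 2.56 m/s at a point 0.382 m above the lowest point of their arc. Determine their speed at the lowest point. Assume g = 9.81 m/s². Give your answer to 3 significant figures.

Equating total energy at the two states: ½mv₀² + mgh = ½mv²
v² = v₀² + 2gh = (2.56)² + 2(9.81)(0.382) = 14.048
v = √14.048 = 3.748 m/s

v = 3.75 m/s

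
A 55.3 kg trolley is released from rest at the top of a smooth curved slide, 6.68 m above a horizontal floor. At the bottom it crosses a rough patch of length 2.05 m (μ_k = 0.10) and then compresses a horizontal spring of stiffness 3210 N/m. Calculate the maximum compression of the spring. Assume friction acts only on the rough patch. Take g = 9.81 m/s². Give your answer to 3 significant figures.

Initial energy: E₁ = mgh = (55.3)(9.81)(6.68) = 3623.9 J
Friction removes W_f = μ_k mg d = (0.10)(55.3)(9.81)(2.05) = 111.2 J
Energy reaching the spring: E = 3623.9 − 111.2 = 3512.6 J
At max compression ½kx² = E ⇒ x = √(2E/k) = √(2 × 3512.6/3210) = 1.479 m

x = 1.48 m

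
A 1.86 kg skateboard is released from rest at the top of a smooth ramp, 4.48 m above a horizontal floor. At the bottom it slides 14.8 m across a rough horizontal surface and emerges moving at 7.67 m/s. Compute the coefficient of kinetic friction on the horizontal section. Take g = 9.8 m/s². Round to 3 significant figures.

μ_k = 0.0999

Energy at the top = energy at the end + work done against friction:
mgh = ½mv² + μ_k m g d
mgh = 81.661 J; ½mv² = 54.711 J
W_f = 81.661 − 54.711 = 26.95 J
μ_k = W_f/(mg·d) = 26.95/(18.23 × 14.8) = 0.09990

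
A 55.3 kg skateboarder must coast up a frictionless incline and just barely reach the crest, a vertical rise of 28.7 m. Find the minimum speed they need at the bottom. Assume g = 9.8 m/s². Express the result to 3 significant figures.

At the top they are momentarily at rest, so all KE converts to PE: ½mv² = mgh
v = √(2gh) = √(2 × 9.8 × 28.7) = 23.72 m/s

v = 23.7 m/s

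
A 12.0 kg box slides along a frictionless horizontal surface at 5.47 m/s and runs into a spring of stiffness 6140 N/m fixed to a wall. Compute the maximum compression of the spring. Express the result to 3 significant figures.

All KE is stored as spring PE at maximum compression: ½mv² = ½kx²
x = v√(m/k) = 5.47 × √(12.0/6140) = 0.2418 m

x = 0.242 m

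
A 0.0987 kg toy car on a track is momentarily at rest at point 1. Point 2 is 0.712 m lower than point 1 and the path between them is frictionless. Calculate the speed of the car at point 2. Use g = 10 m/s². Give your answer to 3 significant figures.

v = 3.77 m/s

Equating total energy at the two states: mgh = ½mv²
The mass cancels from both sides.
v = √(2gh) = √(2 × 10 × 0.712) = √14.240 = 3.774 m/s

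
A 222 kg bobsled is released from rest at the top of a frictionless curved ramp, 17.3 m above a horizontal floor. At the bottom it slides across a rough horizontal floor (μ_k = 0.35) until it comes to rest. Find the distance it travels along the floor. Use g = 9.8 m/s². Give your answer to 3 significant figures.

Energy at the top = energy at the end + work done against friction:
At rest all PE has been dissipated by friction: mgh = μ_k m g d
d = h/μ_k = 17.3/0.35 = 49.43 m

d = 49.4 m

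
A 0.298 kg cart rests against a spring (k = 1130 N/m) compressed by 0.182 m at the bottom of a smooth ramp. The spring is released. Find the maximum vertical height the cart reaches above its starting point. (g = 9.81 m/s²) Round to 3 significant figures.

All spring PE becomes gravitational PE at the highest point: ½kx² = mgh
h = kx²/(2mg) = (1130)(0.182)²/(2 × 0.298 × 9.81) = 6.402 m

h = 6.40 m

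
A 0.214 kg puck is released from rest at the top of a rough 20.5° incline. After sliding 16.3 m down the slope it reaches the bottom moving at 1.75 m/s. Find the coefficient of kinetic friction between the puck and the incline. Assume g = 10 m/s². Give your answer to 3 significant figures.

μ_k = 0.364

Energy balance down the incline: mg L sinθ − ½mv² = μ_k (mg cosθ) L
mgL sinθ = 12.216 J; ½mv² = 0.32769 J
W_f = 12.216 − 0.32769 = 11.89 J
μ_k = W_f/(mg cosθ · L) = 11.89/(2.004 × 16.3) = 0.3639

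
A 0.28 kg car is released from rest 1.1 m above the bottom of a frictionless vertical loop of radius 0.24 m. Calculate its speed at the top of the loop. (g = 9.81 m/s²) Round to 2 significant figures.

Energy conservation: mgh = ½mv_top² + mg(2r)
v_top² = 2g(h − 2r) = 2(9.81)(1.1 − 0.4800) = 12.16
v_top = 3.488 m/s

v = 3.5 m/s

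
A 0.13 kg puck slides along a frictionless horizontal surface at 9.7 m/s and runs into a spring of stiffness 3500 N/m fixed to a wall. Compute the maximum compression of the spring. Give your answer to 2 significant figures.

Conservation of energy between contact and max compression: ½mv² = ½kx²
x = v√(m/k) = 9.7 × √(0.13/3500) = 0.05912 m

x = 0.059 m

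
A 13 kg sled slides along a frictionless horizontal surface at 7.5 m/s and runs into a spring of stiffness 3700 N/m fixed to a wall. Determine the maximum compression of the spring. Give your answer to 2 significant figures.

x = 0.44 m

At max compression the sled is momentarily at rest: ½mv² = ½kx²
x = v√(m/k) = 7.5 × √(13/3700) = 0.4446 m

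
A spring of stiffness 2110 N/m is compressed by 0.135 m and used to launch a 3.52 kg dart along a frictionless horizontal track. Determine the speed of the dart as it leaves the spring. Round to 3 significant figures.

The dart leaves the spring when the spring is at natural length, so ½kx² = ½mv²
v = x√(k/m) = 0.135 × √(2110/3.52) = 3.305 m/s

v = 3.31 m/s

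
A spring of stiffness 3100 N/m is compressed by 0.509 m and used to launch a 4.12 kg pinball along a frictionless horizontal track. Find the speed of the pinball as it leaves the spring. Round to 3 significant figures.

The pinball leaves the spring when the spring is at natural length, so ½kx² = ½mv²
v = x√(k/m) = 0.509 × √(3100/4.12) = 13.96 m/s

v = 14.0 m/s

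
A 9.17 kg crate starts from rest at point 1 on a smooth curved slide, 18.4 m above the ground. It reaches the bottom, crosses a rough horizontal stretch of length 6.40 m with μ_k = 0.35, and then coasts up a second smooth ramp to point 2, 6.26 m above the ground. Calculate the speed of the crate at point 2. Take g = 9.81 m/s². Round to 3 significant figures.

Energy at 1: mgh₁ = (9.17)(9.81)(18.4) = 1655.2 J
Friction loss: W_f = μ_k mg d = 201.5 J
At 2: ½mv² + mgh₂ = mgh₁ − W_f
½mv² = 1655.2 − 201.5 − 563.14 = 890.58 J
v = √(2 × 890.58/9.17) = 13.94 m/s

v = 13.9 m/s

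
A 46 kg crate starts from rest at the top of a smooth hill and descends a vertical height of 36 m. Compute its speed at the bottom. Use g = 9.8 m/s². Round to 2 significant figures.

v = 27 m/s

Energy conservation between the two points: mgh = ½mv²
v = √(2gh) = √(2 × 9.8 × 36) = √705.60 = 26.56 m/s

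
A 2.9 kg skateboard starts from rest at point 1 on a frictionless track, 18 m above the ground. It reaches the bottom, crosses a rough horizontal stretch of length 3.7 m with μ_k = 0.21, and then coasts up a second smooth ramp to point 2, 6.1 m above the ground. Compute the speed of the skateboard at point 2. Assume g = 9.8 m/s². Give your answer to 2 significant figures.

v = 15 m/s

Energy at 1: mgh₁ = (2.9)(9.8)(18) = 511.56 J
Friction loss: W_f = μ_k mg d = 22.08 J
At 2: ½mv² + mgh₂ = mgh₁ − W_f
½mv² = 511.56 − 22.08 − 173.36 = 316.12 J
v = √(2 × 316.12/2.9) = 14.77 m/s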